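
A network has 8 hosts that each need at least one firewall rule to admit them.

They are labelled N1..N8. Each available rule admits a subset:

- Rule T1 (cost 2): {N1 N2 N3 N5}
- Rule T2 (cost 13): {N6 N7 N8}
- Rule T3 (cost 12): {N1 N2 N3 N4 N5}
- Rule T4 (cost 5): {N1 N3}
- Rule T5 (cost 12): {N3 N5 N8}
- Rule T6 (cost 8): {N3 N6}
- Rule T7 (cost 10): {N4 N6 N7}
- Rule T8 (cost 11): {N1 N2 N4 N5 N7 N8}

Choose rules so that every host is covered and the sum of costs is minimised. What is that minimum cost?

T6, T8 together cover every host (T6 ∪ T8 = {N1, N2, N3, N4, N5, N6, N7, N8}); total cost 8 + 11 = 19.
The greedy pick T1, T7, T8 costs 23; no covering selection beats 19.

19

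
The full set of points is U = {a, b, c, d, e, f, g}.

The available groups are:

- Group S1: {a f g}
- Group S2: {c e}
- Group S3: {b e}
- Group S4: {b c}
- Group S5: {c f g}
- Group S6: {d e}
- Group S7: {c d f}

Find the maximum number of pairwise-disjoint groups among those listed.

S1, S4, S6 are pairwise disjoint (S1={a,f,g}; S4={b,c}; S6={d,e}).
Every remaining group overlaps one of these, and no 4 of the listed groups are pairwise disjoint, so 3 is the maximum.

3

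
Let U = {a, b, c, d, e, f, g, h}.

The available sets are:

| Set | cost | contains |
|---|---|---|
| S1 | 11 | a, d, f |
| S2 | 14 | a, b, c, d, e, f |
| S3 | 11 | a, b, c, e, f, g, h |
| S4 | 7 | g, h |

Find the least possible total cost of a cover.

S2, S4 together cover every item (S2 ∪ S4 = {a, b, c, d, e, f, g, h}); total cost 14 + 7 = 21.
The greedy pick S3, S1 costs 22; no covering selection beats 21.

21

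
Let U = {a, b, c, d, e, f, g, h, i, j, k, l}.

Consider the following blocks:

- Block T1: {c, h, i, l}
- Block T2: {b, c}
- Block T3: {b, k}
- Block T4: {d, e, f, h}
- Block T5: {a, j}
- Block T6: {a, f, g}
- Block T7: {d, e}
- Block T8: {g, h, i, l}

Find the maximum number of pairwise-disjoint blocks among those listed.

4

T1, T3, T5, T7 are pairwise disjoint (T1={c,h,i,l}; T3={b,k}; T5={a,j}; T7={d,e}).
Every remaining block overlaps one of these, and no 5 of the listed blocks are pairwise disjoint, so 4 is the maximum.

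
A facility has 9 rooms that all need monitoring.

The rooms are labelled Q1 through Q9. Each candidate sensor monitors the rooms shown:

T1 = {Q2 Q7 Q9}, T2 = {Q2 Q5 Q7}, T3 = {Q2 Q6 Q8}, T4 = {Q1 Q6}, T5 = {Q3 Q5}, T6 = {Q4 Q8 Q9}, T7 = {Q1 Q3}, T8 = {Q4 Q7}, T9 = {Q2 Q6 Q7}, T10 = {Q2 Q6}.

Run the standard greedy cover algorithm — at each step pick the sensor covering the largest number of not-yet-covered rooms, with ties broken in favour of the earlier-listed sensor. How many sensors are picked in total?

Greedy: pick T1 (covers 3 new) → pick T3 (covers 2 new) → pick T5 (covers 2 new) → pick T4 (covers 1 new) → pick T6 (covers 1 new). Total picks: 5.
(The true minimum cover uses only 4 sensors, so greedy is not optimal here.)

5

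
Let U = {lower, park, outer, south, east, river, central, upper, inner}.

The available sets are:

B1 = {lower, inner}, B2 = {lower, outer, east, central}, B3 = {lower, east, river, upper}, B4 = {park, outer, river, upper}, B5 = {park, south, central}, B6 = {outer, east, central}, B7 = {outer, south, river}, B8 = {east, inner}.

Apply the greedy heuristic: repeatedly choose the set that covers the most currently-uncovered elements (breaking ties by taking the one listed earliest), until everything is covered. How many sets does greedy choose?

Greedy: pick B2 (covers 4 new) → pick B4 (covers 3 new) → pick B1 (covers 1 new) → pick B5 (covers 1 new). Total picks: 4.

4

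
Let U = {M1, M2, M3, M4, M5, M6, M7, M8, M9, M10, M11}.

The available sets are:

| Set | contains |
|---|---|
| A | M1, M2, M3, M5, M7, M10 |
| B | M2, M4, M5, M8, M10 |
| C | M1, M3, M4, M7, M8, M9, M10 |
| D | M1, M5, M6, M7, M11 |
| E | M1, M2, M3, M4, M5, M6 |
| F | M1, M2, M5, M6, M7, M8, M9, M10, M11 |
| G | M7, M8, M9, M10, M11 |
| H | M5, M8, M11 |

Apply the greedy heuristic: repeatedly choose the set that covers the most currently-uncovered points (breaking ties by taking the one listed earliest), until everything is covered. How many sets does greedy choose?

2

Greedy: pick F (covers 9 new) → pick C (covers 2 new). Total picks: 2.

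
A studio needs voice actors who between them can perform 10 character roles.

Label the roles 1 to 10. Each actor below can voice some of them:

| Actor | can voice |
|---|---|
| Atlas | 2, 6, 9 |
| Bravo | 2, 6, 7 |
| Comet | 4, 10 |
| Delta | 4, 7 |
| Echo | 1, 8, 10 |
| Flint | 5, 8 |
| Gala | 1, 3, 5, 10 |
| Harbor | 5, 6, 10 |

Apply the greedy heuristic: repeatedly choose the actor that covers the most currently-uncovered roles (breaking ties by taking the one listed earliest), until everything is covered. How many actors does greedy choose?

Greedy: pick Gala (covers 4 new) → pick Atlas (covers 3 new) → pick Delta (covers 2 new) → pick Echo (covers 1 new). Total picks: 4.

4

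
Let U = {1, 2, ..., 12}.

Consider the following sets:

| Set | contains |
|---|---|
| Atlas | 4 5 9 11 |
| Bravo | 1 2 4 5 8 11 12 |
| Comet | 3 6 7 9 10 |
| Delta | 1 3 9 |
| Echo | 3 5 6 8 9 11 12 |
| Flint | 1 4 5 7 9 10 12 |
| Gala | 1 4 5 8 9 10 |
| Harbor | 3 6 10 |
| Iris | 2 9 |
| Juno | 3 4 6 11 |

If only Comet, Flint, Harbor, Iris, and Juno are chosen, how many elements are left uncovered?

1

Union of Comet, Flint, Harbor, Iris, Juno = {1, 2, 3, 4, 5, 6, 7, 9, 10, 11, 12}.
Not covered: 8 — 1 element.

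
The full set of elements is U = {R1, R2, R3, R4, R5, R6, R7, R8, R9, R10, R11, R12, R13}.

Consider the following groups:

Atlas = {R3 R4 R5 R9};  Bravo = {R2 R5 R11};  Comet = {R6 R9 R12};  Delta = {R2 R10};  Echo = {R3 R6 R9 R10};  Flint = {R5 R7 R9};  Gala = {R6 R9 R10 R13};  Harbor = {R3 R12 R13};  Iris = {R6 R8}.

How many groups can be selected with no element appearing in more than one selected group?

Delta, Flint, Harbor, Iris are pairwise disjoint (Delta={R2,R10}; Flint={R5,R7,R9}; Harbor={R3,R12,R13}; Iris={R6,R8}).
Every remaining group overlaps one of these, and no 5 of the listed groups are pairwise disjoint, so 4 is the maximum.

4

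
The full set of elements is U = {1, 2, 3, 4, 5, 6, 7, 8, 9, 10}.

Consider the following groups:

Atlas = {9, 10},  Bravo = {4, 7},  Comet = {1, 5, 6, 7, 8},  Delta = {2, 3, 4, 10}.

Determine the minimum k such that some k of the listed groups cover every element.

3

Atlas, Comet, and Delta cover everything between them: the union {1, 2, 3, 4, 5, 6, 7, 8, 9, 10} is all of U.
Only Comet contains 1, so Comet is forced; the remaining 5 elements need at least 2 more groups (each remaining group adds at most 4) — so at least 3 groups are needed, and 3 is optimal.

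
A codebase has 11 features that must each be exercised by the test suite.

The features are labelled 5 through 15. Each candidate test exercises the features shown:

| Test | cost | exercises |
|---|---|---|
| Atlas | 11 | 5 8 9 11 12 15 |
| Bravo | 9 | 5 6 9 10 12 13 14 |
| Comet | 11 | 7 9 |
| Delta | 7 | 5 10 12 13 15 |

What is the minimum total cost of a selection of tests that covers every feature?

Atlas, Bravo, Comet together cover every feature (Atlas ∪ Bravo ∪ Comet = {5, 6, 7, 8, 9, 10, 11, 12, 13, 14, 15}); total cost 11 + 9 + 11 = 31.
No covering selection has total cost below 31.

31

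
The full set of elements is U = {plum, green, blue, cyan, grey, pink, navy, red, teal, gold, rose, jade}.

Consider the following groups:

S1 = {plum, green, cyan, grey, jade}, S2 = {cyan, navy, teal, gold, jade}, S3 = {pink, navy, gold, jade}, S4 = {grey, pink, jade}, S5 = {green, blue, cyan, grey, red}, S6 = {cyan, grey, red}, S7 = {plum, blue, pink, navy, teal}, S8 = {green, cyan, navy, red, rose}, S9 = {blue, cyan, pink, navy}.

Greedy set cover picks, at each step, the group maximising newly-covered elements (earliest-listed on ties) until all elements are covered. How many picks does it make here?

Greedy: pick S1 (covers 5 new) → pick S7 (covers 4 new) → pick S8 (covers 2 new) → pick S2 (covers 1 new). Total picks: 4.

4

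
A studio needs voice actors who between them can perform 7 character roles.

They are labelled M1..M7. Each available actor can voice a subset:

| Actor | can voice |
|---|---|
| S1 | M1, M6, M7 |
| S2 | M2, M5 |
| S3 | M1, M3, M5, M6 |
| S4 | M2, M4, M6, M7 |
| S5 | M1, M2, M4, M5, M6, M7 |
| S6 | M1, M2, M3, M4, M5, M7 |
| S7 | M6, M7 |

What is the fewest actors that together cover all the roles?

Take {S3, S5}. Their union is {M1, M2, M3, M4, M5, M6, M7}, which is all 7 roles.
No single actor has all 7 roles (the largest, S5, has 6), so 2 is optimal.

2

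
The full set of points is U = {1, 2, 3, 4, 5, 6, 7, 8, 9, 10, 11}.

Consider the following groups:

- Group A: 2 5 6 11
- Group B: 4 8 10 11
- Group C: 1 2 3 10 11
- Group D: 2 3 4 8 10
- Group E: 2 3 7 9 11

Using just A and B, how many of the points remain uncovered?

4

Union of A, B = {2, 4, 5, 6, 8, 10, 11}.
Not covered: 1, 3, 7, 9 — 4 points.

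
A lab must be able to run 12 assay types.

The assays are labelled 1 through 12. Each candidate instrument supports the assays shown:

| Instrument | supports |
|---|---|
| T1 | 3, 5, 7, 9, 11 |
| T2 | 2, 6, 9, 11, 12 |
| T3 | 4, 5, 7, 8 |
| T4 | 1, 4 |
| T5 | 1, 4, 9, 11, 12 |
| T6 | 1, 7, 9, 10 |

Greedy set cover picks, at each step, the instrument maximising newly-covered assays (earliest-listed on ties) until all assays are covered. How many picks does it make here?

4

Greedy: pick T1 (covers 5 new) → pick T2 (covers 3 new) → pick T3 (covers 2 new) → pick T6 (covers 2 new). Total picks: 4.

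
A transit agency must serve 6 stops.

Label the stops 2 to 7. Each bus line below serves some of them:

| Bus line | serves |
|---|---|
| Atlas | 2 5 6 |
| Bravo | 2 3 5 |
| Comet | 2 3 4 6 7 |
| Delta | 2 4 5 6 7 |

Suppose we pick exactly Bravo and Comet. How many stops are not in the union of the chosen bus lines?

Union of Bravo, Comet = {2, 3, 4, 5, 6, 7} — that's every stop, so 0 are uncovered.

0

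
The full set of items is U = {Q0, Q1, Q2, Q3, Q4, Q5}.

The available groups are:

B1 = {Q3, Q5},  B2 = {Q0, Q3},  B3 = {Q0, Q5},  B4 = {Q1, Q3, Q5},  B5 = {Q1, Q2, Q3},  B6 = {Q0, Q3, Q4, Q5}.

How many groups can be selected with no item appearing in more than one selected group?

B3, B5 are pairwise disjoint (B3={Q0,Q5}; B5={Q1,Q2,Q3}).
Every remaining group overlaps one of these, and no 3 of the listed groups are pairwise disjoint, so 2 is the maximum.

2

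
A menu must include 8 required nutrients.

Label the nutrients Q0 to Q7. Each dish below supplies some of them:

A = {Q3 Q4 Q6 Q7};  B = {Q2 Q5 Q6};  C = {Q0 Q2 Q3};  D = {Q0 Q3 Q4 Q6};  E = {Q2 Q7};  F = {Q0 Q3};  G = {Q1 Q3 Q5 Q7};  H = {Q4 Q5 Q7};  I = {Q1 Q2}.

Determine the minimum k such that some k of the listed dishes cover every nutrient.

D and H and I together: D ∪ H ∪ I = {Q0, Q1, Q2, Q3, Q4, Q5, Q6, Q7} — every nutrient is covered.
No 2 of the 9 dishes cover everything (all 36 combinations miss at least one nutrient), so 3 is optimal.

3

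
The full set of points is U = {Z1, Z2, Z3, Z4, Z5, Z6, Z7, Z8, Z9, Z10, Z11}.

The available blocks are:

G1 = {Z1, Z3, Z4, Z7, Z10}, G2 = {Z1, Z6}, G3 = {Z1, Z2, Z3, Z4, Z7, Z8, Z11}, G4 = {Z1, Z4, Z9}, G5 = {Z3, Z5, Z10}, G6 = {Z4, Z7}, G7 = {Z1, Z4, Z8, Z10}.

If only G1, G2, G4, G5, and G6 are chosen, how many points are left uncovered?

Union of G1, G2, G4, G5, G6 = {Z1, Z3, Z4, Z5, Z6, Z7, Z9, Z10}.
Not covered: Z2, Z8, Z11 — 3 points.

3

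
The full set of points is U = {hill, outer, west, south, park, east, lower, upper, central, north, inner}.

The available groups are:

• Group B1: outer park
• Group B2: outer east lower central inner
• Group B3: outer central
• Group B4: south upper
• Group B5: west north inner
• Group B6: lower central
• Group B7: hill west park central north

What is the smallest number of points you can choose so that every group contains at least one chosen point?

H = {outer, west, lower, upper} meets every group (each contains at least one member of H), and |H| = 4.
The groups B1, B4, B5, B6 are pairwise disjoint, so any hitting set needs a separate point for each — at least 4. Hence 4 is optimal.

4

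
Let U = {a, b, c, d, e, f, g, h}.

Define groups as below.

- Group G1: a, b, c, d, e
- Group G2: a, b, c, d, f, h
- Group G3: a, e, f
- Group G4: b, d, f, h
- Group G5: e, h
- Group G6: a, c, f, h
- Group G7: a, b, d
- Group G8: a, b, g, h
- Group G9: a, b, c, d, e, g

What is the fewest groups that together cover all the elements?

Take {G6, G9}. Their union is {a, b, c, d, e, f, g, h}, which is all 8 elements.
No single group has all 8 elements (the largest, G2, has 6), so 2 is optimal.

2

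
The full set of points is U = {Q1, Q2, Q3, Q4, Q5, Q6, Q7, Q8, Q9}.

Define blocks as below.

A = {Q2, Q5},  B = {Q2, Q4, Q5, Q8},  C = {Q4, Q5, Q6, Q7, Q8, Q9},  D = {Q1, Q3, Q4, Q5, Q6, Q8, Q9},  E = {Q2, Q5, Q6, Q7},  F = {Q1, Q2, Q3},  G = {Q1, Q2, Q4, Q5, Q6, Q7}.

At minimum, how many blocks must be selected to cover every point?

2

D and E cover everything between them: the union {Q1, Q2, Q3, Q4, Q5, Q6, Q7, Q8, Q9} is all of U.
No single block has all 9 points (the largest, D, has 7), so 2 is optimal.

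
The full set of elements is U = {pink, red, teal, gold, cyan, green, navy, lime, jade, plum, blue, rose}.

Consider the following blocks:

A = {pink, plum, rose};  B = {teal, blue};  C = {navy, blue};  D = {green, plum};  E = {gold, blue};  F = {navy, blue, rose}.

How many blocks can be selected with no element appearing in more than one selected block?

2

D, F are pairwise disjoint (D={green,plum}; F={navy,blue,rose}).
Every remaining block overlaps one of these, and no 3 of the listed blocks are pairwise disjoint, so 2 is the maximum.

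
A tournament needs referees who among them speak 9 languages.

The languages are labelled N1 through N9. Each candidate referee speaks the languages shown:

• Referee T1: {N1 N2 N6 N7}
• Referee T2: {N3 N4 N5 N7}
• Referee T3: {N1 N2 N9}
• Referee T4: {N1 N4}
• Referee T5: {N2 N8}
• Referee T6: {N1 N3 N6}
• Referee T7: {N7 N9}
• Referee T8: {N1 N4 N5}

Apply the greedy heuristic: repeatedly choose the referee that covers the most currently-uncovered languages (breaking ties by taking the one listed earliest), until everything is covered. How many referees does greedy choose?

4

Greedy: pick T1 (covers 4 new) → pick T2 (covers 3 new) → pick T3 (covers 1 new) → pick T5 (covers 1 new). Total picks: 4.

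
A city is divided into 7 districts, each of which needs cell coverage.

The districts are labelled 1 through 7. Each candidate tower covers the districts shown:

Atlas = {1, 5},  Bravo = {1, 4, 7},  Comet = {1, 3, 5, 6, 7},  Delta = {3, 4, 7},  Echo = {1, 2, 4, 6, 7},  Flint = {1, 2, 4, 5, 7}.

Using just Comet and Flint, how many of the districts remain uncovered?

0

Union of Comet, Flint = {1, 2, 3, 4, 5, 6, 7} — that's every district, so 0 are uncovered.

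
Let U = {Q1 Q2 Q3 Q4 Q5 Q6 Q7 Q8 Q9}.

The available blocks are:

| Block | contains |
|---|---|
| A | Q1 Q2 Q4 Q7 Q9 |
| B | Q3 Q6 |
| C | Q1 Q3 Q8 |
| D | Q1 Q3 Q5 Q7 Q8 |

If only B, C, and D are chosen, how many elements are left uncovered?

Union of B, C, D = {Q1, Q3, Q5, Q6, Q7, Q8}.
Not covered: Q2, Q4, Q9 — 3 elements.

3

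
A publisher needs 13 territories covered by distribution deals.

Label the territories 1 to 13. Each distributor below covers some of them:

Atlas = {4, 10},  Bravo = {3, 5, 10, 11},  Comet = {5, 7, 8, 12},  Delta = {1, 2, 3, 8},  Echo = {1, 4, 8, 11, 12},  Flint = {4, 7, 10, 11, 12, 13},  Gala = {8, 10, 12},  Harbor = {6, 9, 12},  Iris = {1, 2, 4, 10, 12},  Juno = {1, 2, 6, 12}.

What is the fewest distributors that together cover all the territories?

4

Take {Bravo, Delta, Flint, Harbor}. Their union is {1, 2, 3, 4, 5, 6, 7, 8, 9, 10, 11, 12, 13}, which is all 13 territories.
No 3 of the 10 distributors cover everything (all 120 combinations miss at least one territory), so 4 is optimal.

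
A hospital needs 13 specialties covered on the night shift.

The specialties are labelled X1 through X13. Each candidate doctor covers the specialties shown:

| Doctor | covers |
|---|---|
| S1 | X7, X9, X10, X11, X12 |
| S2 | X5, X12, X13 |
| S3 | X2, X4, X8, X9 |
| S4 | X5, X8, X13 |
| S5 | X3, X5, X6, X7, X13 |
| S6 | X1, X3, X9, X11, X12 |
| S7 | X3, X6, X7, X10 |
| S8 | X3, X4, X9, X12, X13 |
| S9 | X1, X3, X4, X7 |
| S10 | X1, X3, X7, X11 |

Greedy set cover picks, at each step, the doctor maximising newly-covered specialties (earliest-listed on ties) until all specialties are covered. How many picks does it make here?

4

Greedy: pick S1 (covers 5 new) → pick S5 (covers 4 new) → pick S3 (covers 3 new) → pick S6 (covers 1 new). Total picks: 4.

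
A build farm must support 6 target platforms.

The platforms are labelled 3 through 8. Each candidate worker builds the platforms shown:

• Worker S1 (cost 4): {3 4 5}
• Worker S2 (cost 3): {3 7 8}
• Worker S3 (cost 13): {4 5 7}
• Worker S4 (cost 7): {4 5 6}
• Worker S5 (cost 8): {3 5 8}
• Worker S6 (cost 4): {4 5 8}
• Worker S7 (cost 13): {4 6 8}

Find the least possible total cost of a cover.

10

S2, S4 together cover every platform (S2 ∪ S4 = {3, 4, 5, 6, 7, 8}); total cost 3 + 7 = 10.
The greedy pick S2, S1, S4 costs 14; no covering selection beats 10.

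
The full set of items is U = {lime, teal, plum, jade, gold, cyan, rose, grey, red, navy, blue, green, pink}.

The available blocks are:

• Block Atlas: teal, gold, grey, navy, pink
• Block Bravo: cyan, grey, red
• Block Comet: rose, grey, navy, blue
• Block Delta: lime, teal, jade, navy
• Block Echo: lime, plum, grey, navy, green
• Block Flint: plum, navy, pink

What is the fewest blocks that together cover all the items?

Take {Atlas, Bravo, Comet, Delta, Echo}. Their union is {lime, teal, plum, jade, gold, cyan, rose, grey, red, navy, blue, green, pink}, which is all 13 items.
No 4 of the 6 blocks cover everything (all 15 combinations miss at least one item), so 5 is optimal.

5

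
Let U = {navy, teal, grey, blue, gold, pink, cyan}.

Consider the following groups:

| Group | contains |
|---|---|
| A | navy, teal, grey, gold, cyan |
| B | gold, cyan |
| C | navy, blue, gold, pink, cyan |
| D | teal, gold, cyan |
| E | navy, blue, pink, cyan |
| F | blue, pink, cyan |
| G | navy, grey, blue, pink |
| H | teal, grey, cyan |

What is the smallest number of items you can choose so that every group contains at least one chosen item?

2

Take T = {grey, cyan}. Each listed group contains at least one of these, so T is a hitting set of size 2.
The groups D, G are pairwise disjoint, so any hitting set needs a separate item for each — at least 2. Hence 2 is optimal.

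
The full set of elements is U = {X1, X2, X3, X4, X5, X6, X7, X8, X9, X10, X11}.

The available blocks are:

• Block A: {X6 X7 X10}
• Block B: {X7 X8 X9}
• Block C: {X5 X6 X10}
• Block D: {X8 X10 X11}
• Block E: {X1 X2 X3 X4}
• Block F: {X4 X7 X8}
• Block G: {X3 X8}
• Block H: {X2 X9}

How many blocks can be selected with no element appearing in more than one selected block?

C, G, H are pairwise disjoint (C={X5,X6,X10}; G={X3,X8}; H={X2,X9}).
Every remaining block overlaps one of these, and no 4 of the listed blocks are pairwise disjoint, so 3 is the maximum.

3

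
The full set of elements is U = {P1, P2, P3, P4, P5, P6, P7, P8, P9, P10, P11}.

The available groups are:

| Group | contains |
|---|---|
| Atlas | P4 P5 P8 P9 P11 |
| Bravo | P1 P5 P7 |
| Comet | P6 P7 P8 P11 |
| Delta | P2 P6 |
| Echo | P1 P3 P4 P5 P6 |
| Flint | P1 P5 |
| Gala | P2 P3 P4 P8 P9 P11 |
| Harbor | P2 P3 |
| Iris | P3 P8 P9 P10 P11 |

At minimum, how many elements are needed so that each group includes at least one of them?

Take H = {P1, P2, P8}. Each listed group contains at least one of these, so H is a hitting set of size 3.
The groups Comet, Flint, Harbor are pairwise disjoint, so any hitting set needs a separate element for each — at least 3. Hence 3 is optimal.

3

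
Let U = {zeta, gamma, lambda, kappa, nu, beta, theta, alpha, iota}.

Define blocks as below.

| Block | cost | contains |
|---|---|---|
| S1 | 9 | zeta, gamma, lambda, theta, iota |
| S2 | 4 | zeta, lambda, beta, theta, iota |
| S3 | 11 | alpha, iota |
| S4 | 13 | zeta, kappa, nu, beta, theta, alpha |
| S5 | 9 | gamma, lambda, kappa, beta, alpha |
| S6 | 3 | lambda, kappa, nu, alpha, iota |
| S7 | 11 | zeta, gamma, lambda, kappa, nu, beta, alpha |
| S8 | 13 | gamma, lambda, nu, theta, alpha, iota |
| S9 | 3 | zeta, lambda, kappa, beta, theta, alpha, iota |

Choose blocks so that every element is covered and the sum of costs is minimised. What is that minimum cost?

14

S7, S9 together cover every element (S7 ∪ S9 = {zeta, gamma, lambda, kappa, nu, beta, theta, alpha, iota}); total cost 11 + 3 = 14.
The greedy pick S9, S6, S1 costs 15; no covering selection beats 14.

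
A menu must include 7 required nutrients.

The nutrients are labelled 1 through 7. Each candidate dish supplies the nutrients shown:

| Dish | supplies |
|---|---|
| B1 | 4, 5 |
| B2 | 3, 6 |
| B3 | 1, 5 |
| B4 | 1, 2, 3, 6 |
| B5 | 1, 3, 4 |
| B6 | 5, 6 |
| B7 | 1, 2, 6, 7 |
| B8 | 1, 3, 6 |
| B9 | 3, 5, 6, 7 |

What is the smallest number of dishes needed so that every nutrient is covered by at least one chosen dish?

3

B4 and B5 and B9 together: B4 ∪ B5 ∪ B9 = {1, 2, 3, 4, 5, 6, 7} — every nutrient is covered.
No 2 of the 9 dishes cover everything (all 36 combinations miss at least one nutrient), so 3 is optimal.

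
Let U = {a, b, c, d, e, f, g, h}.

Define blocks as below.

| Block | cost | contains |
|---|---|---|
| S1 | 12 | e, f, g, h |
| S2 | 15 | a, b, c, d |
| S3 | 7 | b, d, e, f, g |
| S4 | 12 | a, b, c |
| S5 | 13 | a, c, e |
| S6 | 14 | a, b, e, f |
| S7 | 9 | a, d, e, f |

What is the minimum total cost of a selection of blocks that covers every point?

27

S1, S2 together cover every point (S1 ∪ S2 = {a, b, c, d, e, f, g, h}); total cost 12 + 15 = 27.
The greedy pick S3, S4, S1 costs 31; no covering selection beats 27.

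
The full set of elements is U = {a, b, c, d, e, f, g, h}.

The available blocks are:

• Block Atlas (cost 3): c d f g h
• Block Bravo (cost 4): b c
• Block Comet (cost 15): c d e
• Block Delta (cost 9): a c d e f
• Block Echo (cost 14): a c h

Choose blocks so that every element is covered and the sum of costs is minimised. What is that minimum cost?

Atlas, Bravo, Delta together cover every element (Atlas ∪ Bravo ∪ Delta = {a, b, c, d, e, f, g, h}); total cost 3 + 4 + 9 = 16.
No covering selection has total cost below 16.

16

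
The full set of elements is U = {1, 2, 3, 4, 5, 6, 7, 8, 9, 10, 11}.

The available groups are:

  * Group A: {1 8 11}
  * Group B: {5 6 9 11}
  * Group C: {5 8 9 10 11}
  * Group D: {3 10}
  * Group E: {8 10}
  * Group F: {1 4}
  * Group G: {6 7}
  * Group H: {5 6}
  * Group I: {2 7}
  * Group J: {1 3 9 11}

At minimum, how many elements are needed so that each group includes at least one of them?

T = {1, 2, 6, 10} meets every group (each contains at least one member of T), and |T| = 4.
The groups B, E, F, I are pairwise disjoint, so any hitting set needs a separate element for each — at least 4. Hence 4 is optimal.

4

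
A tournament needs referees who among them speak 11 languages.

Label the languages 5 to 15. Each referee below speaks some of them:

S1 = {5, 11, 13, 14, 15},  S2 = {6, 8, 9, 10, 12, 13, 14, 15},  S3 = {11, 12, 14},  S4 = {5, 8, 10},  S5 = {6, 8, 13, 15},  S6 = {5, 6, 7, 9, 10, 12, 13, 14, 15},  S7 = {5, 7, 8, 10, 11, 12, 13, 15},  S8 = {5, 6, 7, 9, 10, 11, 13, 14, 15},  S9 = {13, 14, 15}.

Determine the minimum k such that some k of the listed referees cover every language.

Take {S2, S7}. Their union is {5, 6, 7, 8, 9, 10, 11, 12, 13, 14, 15}, which is all 11 languages.
No single referee has all 11 languages (the largest, S6, has 9), so 2 is optimal.

2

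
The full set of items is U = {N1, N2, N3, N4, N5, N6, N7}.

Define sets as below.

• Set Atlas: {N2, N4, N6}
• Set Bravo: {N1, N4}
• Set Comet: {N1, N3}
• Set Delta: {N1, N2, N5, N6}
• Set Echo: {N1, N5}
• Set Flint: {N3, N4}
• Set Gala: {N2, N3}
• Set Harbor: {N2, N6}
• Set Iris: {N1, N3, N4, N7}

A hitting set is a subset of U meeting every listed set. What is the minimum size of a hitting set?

H = {N1, N2, N3} meets every set (each contains at least one member of H), and |H| = 3.
The sets Echo, Flint, Harbor are pairwise disjoint, so any hitting set needs a separate item for each — at least 3. Hence 3 is optimal.

3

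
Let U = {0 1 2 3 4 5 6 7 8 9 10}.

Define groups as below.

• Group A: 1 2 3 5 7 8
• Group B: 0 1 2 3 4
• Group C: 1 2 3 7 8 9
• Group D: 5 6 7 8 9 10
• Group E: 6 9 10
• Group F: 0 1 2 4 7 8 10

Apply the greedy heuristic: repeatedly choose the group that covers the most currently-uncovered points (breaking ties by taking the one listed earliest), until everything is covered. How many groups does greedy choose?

3

Greedy: pick F (covers 7 new) → pick D (covers 3 new) → pick A (covers 1 new). Total picks: 3.
(The true minimum cover uses only 2 groups, so greedy is not optimal here.)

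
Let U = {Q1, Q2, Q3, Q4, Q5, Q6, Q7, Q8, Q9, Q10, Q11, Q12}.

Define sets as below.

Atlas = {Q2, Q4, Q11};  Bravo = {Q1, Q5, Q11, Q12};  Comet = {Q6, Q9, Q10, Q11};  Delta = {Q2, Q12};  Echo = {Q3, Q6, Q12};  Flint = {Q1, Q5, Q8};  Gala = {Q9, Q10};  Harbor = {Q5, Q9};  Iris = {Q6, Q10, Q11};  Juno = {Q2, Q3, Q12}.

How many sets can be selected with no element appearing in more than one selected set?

4

Atlas, Echo, Flint, Gala are pairwise disjoint (Atlas={Q2,Q4,Q11}; Echo={Q3,Q6,Q12}; Flint={Q1,Q5,Q8}; Gala={Q9,Q10}).
Every remaining set overlaps one of these, and no 5 of the listed sets are pairwise disjoint, so 4 is the maximum.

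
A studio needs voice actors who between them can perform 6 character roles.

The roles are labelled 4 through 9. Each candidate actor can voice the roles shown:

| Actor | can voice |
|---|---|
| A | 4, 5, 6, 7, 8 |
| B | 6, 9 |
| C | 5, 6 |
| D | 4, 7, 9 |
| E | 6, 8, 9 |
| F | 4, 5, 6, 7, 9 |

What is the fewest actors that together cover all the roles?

2

A and E together: A ∪ E = {4, 5, 6, 7, 8, 9} — every role is covered.
No single actor has all 6 roles (the largest, A, has 5), so 2 is optimal.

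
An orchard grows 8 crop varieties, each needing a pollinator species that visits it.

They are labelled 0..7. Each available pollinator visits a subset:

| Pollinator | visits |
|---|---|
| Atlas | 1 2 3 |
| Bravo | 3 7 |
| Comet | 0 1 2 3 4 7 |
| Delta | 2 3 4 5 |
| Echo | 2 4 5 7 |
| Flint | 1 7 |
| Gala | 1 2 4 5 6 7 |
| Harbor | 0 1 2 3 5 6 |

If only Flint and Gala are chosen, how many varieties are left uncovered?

Union of Flint, Gala = {1, 2, 4, 5, 6, 7}.
Not covered: 0, 3 — 2 varieties.

2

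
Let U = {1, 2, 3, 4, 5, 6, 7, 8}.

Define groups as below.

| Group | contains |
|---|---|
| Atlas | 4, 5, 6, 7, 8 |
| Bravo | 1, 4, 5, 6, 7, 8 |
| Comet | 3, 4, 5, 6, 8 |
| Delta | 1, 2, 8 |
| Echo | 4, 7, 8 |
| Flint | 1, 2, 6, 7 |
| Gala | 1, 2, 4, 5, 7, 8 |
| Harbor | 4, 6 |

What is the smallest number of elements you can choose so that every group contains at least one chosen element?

The 2 elements {2, 4} hit every group.
The groups Delta, Harbor are pairwise disjoint, so any hitting set needs a separate element for each — at least 2. Hence 2 is optimal.

2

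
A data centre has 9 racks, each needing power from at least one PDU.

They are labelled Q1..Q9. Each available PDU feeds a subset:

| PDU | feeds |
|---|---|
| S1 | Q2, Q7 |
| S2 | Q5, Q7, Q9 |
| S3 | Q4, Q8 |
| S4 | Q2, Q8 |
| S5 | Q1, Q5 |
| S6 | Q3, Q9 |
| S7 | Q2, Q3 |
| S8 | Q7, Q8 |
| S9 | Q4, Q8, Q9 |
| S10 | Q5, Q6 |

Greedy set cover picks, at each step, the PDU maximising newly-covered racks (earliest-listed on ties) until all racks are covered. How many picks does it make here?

5

Greedy: pick S2 (covers 3 new) → pick S3 (covers 2 new) → pick S7 (covers 2 new) → pick S5 (covers 1 new) → pick S10 (covers 1 new). Total picks: 5.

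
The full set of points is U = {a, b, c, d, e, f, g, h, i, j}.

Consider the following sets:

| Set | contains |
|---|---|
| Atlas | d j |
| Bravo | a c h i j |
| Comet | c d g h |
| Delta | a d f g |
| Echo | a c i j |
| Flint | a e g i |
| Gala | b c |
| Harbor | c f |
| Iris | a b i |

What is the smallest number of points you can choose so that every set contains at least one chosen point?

3

The 3 points {a, c, j} hit every set.
The sets Atlas, Flint, Harbor are pairwise disjoint, so any hitting set needs a separate point for each — at least 3. Hence 3 is optimal.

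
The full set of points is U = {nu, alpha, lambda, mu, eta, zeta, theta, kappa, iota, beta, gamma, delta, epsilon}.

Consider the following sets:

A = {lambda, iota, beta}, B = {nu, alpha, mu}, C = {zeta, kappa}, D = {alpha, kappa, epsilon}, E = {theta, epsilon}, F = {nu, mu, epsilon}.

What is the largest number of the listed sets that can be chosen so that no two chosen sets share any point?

4

A, B, C, E are pairwise disjoint (A={lambda,iota,beta}; B={nu,alpha,mu}; C={zeta,kappa}; E={theta,epsilon}).
Every remaining set overlaps one of these, and no 5 of the listed sets are pairwise disjoint, so 4 is the maximum.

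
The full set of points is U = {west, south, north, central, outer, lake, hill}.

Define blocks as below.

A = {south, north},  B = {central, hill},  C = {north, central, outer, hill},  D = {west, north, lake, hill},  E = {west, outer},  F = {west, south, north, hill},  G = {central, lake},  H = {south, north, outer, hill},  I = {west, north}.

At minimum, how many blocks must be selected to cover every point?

Take {C, D, F}. Their union is {west, south, north, central, outer, lake, hill}, which is all 7 points.
No 2 of the 9 blocks cover everything (all 36 combinations miss at least one point), so 3 is optimal.

3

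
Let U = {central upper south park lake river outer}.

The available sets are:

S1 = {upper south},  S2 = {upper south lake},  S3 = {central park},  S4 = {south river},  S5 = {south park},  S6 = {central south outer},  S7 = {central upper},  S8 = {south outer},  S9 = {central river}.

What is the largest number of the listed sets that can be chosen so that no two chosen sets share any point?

S3, S8 are pairwise disjoint (S3={central,park}; S8={south,outer}).
Every remaining set overlaps one of these, and no 3 of the listed sets are pairwise disjoint, so 2 is the maximum.

2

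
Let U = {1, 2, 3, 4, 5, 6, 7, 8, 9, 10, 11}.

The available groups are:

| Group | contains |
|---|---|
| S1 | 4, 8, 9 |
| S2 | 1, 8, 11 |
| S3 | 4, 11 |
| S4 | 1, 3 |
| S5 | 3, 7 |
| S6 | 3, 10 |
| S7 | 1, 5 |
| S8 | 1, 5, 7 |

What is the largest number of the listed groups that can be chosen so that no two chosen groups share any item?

S3, S6, S7 are pairwise disjoint (S3={4,11}; S6={3,10}; S7={1,5}).
Every remaining group overlaps one of these, and no 4 of the listed groups are pairwise disjoint, so 3 is the maximum.

3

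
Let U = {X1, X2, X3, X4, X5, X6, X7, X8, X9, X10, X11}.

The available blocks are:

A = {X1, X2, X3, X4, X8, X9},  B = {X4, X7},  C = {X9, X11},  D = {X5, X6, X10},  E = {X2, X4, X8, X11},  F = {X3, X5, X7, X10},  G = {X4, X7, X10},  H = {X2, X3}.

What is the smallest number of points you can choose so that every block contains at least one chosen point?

4

Take T = {X3, X4, X5, X9}. Each listed block contains at least one of these, so T is a hitting set of size 4.
The blocks B, C, D, H are pairwise disjoint, so any hitting set needs a separate point for each — at least 4. Hence 4 is optimal.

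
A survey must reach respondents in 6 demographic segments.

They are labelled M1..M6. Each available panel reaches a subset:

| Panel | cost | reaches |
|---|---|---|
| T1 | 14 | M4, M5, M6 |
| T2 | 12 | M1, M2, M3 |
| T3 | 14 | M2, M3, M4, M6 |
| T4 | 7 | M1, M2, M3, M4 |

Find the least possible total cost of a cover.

T1, T4 together cover every segment (T1 ∪ T4 = {M1, M2, M3, M4, M5, M6}); total cost 14 + 7 = 21.
No covering selection has total cost below 21.

21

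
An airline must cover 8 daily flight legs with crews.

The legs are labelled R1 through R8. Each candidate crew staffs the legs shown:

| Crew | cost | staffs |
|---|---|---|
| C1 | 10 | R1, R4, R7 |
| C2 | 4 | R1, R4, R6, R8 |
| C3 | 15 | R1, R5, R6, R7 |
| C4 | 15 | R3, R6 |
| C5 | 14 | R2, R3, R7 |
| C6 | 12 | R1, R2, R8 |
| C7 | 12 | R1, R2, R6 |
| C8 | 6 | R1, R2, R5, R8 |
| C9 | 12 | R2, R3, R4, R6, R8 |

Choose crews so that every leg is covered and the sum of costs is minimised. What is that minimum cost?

C2, C5, C8 together cover every leg (C2 ∪ C5 ∪ C8 = {R1, R2, R3, R4, R5, R6, R7, R8}); total cost 4 + 14 + 6 = 24.
No covering selection has total cost below 24.

24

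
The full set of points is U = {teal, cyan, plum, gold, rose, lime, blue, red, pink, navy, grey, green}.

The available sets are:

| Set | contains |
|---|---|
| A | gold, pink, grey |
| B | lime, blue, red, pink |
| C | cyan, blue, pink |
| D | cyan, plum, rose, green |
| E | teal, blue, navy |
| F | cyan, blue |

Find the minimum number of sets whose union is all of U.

A and B and D and E together: A ∪ B ∪ D ∪ E = {teal, cyan, plum, gold, rose, lime, blue, red, pink, navy, grey, green} — every point is covered.
Only E contains teal, so E is forced; the remaining 9 points need at least 3 more sets (each remaining set adds at most 4) — so at least 4 sets are needed, and 4 is optimal.

4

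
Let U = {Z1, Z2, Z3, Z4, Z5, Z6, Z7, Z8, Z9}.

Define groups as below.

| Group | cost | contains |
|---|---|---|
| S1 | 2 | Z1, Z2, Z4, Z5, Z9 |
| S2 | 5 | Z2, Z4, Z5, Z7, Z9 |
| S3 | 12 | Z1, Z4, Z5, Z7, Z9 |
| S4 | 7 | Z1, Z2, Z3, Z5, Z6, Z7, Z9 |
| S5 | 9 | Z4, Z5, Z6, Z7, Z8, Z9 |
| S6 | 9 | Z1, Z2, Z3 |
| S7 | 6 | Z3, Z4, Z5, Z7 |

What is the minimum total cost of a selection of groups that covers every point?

16

S4, S5 together cover every point (S4 ∪ S5 = {Z1, Z2, Z3, Z4, Z5, Z6, Z7, Z8, Z9}); total cost 7 + 9 = 16.
The greedy pick S1, S4, S5 costs 18; no covering selection beats 16.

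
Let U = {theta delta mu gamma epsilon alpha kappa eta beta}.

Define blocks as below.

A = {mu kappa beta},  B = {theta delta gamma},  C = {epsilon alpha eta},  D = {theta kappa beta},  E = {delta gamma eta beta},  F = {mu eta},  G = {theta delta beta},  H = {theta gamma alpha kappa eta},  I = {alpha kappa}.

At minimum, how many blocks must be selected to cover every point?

A, B, and C cover everything between them: the union {theta, delta, mu, gamma, epsilon, alpha, kappa, eta, beta} is all of U.
Only C contains epsilon, so C is forced; the remaining 6 points need at least 2 more blocks (each remaining block adds at most 3) — so at least 3 blocks are needed, and 3 is optimal.

3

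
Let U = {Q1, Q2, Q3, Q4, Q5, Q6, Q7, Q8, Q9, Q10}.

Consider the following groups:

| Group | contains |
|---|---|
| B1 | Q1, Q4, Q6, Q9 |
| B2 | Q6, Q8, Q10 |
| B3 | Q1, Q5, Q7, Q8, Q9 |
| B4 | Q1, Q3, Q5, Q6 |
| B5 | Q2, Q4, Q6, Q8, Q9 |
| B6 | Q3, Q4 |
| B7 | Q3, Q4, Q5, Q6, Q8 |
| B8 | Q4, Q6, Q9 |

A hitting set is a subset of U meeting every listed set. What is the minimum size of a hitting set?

3

The 3 elements {Q1, Q4, Q6} hit every group.
No choice of 2 elements meets every group, so 3 is the minimum.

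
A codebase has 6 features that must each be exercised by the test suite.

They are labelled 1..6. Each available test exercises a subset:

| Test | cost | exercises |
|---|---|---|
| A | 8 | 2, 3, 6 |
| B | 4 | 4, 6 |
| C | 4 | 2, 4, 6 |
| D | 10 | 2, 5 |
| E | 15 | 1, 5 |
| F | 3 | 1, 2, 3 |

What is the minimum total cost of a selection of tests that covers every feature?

C, D, F together cover every feature (C ∪ D ∪ F = {1, 2, 3, 4, 5, 6}); total cost 4 + 10 + 3 = 17.
No covering selection has total cost below 17.

17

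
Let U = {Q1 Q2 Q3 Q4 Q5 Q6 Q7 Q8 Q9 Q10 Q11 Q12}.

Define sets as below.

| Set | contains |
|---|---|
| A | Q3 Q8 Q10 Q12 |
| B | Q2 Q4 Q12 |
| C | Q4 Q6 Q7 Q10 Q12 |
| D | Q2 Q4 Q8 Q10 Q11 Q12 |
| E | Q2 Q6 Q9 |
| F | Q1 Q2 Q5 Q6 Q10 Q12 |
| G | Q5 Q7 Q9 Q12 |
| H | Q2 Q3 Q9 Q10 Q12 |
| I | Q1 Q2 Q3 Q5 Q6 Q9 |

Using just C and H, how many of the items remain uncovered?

4

Union of C, H = {Q2, Q3, Q4, Q6, Q7, Q9, Q10, Q12}.
Not covered: Q1, Q5, Q8, Q11 — 4 items.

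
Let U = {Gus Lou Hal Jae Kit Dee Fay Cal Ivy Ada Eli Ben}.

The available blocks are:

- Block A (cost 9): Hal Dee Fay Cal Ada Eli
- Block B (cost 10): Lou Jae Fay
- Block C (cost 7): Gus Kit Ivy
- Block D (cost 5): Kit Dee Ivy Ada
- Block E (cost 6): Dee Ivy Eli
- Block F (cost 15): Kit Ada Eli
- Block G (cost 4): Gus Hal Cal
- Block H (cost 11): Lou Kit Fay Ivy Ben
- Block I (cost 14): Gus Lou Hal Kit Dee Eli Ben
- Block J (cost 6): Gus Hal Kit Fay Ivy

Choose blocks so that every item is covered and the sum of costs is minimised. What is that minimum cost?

B, D, G, I together cover every item (B ∪ D ∪ G ∪ I = {Gus, Lou, Hal, Jae, Kit, Dee, Fay, Cal, Ivy, Ada, Eli, Ben}); total cost 10 + 5 + 4 + 14 = 33.
The greedy pick J, A, B, H costs 36; no covering selection beats 33.

33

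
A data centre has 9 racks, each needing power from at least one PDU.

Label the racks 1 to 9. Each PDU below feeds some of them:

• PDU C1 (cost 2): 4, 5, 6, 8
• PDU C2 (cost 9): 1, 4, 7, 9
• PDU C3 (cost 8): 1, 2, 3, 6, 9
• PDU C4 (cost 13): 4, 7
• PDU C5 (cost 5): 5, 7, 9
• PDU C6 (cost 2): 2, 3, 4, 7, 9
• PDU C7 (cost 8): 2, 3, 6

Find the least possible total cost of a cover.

C1, C3, C6 together cover every rack (C1 ∪ C3 ∪ C6 = {1, 2, 3, 4, 5, 6, 7, 8, 9}); total cost 2 + 8 + 2 = 12.
No covering selection has total cost below 12.

12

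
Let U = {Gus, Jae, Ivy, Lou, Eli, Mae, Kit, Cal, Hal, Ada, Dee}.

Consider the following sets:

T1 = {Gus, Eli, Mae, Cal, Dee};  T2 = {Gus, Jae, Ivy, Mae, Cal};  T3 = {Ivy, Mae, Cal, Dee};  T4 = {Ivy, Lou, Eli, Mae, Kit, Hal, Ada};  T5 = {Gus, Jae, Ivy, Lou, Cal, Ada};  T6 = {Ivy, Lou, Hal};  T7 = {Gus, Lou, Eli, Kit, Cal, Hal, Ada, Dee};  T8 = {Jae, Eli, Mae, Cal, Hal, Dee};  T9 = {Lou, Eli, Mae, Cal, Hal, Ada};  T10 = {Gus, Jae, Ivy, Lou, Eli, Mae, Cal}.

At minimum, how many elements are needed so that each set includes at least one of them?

2

H = {Ivy, Cal} meets every set (each contains at least one member of H), and |H| = 2.
The sets T1, T6 are pairwise disjoint, so any hitting set needs a separate element for each — at least 2. Hence 2 is optimal.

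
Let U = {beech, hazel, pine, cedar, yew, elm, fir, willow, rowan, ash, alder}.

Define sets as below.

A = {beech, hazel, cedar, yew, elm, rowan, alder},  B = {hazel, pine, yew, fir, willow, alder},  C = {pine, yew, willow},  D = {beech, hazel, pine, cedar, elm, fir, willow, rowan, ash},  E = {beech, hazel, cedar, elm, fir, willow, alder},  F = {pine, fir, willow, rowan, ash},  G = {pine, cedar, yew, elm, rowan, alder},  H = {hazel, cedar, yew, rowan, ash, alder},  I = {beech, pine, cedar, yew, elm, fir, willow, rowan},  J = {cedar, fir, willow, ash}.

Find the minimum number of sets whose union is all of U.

D and G together: D ∪ G = {beech, hazel, pine, cedar, yew, elm, fir, willow, rowan, ash, alder} — every item is covered.
No single set has all 11 items (the largest, D, has 9), so 2 is optimal.

2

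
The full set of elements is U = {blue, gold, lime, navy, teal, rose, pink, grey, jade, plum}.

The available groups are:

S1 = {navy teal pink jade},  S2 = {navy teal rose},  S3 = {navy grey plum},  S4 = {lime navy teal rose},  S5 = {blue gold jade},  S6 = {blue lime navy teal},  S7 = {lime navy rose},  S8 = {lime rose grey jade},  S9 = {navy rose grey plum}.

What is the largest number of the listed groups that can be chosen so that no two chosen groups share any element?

S3, S5 are pairwise disjoint (S3={navy,grey,plum}; S5={blue,gold,jade}).
Every remaining group overlaps one of these, and no 3 of the listed groups are pairwise disjoint, so 2 is the maximum.

2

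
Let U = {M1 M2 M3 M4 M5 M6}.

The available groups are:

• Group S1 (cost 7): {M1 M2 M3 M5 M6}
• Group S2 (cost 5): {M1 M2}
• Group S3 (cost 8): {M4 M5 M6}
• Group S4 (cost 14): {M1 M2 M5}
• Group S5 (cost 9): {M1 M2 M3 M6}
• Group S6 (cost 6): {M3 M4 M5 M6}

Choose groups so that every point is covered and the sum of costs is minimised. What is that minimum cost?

S2, S6 together cover every point (S2 ∪ S6 = {M1, M2, M3, M4, M5, M6}); total cost 5 + 6 = 11.
The greedy pick S1, S6 costs 13; no covering selection beats 11.

11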